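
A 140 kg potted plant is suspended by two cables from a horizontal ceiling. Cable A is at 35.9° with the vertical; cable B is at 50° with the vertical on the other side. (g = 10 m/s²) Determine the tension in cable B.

Angles from the horizontal: cable A is 90° − 35.9° = 54.1°, cable B is 90° − 50° = 40°.
Weight W = 140 × 10 = 1400 N acts straight down.
Horizontal: T_A cos 54.1° = T_B cos 40°  →  T_A = 1.306 T_B.
Vertical: T_A sin 54.1° + T_B sin 40° = 1400.
Substituting the horizontal relation into the vertical equation gives 1.701 T_B = 1400, so T_B = 823 N.

T_B ≈ 823 N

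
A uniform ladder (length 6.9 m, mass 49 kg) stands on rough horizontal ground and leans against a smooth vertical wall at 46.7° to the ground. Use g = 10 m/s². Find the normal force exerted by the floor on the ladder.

ΣF_y = 0: N_floor = 49×10 = 490 N.

N_floor ≈ 490 N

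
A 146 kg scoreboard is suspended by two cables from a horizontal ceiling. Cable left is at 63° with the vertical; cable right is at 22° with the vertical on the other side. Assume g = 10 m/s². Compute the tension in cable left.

Angles from the horizontal: cable left is 90° − 63° = 27°, cable right is 90° − 22° = 68°.
Weight W = 146 × 10 = 1460 N acts straight down.
Horizontal: T_left cos 27° = T_right cos 68°  →  T_right = 2.379 T_left.
Vertical: T_left sin 27° + T_right sin 68° = 1460.
Substituting the horizontal relation into the vertical equation gives 2.659 T_left = 1460, so T_left = 549 N.

T_left ≈ 549 N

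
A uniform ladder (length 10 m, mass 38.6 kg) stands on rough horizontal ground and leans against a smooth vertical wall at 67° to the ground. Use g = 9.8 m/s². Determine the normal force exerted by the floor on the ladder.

N_floor ≈ 378 N

ΣF_y = 0: N_floor = 38.6×9.8 = 378.28 N.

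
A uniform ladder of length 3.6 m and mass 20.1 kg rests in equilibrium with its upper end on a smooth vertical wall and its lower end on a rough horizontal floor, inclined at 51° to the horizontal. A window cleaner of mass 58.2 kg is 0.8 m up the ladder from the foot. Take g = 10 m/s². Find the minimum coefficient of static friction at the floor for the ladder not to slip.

ΣF_y = 0: N_floor = 20.1×10 + 58.2×10 = 783 N.
Torques about the foot: N_wall · 3.6 sin 51° = 20.1×10×1.8 cos 51° + 58.2×10×0.8 cos 51° → N_wall = 186.12 N.
ΣF_x = 0: f_floor = N_wall = 186.12 N.
μ_min = f_floor / N_floor = 186.12 / 783 = 0.2377.

μ_min ≈ 0.238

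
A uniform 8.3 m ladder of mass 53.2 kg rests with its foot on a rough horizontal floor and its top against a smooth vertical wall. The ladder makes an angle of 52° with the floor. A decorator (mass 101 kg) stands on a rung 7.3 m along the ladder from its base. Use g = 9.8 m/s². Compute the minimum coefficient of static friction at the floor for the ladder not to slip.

μ_min ≈ 0.585

ΣF_y = 0: N_floor = 53.2×9.8 + 101×9.8 = 1511.2 N.
Torques about the foot: N_wall · 8.3 sin 52° = 53.2×9.8×4.15 cos 52° + 101×9.8×7.3 cos 52° → N_wall = 883.81 N.
ΣF_x = 0: f_floor = N_wall = 883.81 N.
μ_min = f_floor / N_floor = 883.81 / 1511.2 = 0.5849.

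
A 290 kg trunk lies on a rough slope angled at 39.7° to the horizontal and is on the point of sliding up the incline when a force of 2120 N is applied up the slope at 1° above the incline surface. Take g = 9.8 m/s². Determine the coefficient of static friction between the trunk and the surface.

On the verge of sliding up the incline, friction is at its maximum μN and acts down the slope.
Perpendicular to incline: N = W cos 39.7° − P sin 1° = 2187 − 37 = 2150 N.
Along incline: P cos 1° − μN = W sin 39.7° → μ = −(W sin 39.7° − P cos 1°) / N = 0.1416.

μ ≈ 0.142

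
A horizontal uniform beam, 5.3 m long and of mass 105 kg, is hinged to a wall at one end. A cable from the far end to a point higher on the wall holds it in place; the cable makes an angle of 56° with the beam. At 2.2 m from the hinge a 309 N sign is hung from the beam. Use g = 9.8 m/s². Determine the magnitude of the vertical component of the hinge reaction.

Take torques about the hinge: T sin 56° · 5.3 = 105×9.8×2.65 + 309×2.2 = 3406.7 N·m.
So T = 3406.7 / (0.8290 × 5.3) = 775.31 N.
ΣF_y = 0: H_y = (105×9.8 + 309) − T sin 56° = 1338 − 642.76 = 695.24 N.

|H_y| ≈ 695 N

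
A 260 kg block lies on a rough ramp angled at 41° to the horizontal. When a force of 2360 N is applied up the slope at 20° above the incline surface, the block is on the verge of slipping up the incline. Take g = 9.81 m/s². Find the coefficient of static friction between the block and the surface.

On the verge of sliding up the incline, friction is at its maximum μN and acts down the slope.
Perpendicular to incline: N = W cos 41° − P sin 20° = 1925 − 807.2 = 1118 N.
Along incline: P cos 20° − μN = W sin 41° → μ = −(W sin 41° − P cos 20°) / N = 0.487.

μ ≈ 0.487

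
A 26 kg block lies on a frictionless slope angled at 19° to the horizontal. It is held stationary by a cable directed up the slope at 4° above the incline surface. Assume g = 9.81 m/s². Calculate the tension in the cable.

T ≈ 83.2 N

Take axes along and perpendicular to the incline. Weight components: W sin 19° = 83.04 N down-slope, W cos 19° = 241.2 N into the surface.
Along incline: T cos 4° = W sin 19° → T = 83.24 N.
Perpendicular: N = W cos 19° − T sin 4° = 235.4 N.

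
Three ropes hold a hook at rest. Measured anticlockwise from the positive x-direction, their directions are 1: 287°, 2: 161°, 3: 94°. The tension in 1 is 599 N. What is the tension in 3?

Resolve: ΣF_x = 599 cos 287° + T_2 cos 161° + T_3 cos 94° = 0.
        ΣF_y = 599 sin 287° + T_2 sin 161° + T_3 sin 94° = 0.
The known terms sum to (175.1, -572.8) N, so -0.9455 T_2 − 0.0698 T_3 = -175.1 and 0.3256 T_2 + 0.9976 T_3 = 572.8.
Solving simultaneously: T_2 = 146.4 N, T_3 = 526.5 N.

T_3 ≈ 526 N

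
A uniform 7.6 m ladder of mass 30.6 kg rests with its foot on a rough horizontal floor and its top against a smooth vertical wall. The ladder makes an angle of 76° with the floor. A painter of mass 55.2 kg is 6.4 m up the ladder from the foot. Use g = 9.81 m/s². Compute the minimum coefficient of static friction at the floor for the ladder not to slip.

μ_min ≈ 0.180

ΣF_y = 0: N_floor = 30.6×9.81 + 55.2×9.81 = 841.7 N.
Torques about the foot: N_wall · 7.6 sin 76° = 30.6×9.81×3.8 cos 76° + 55.2×9.81×6.4 cos 76° → N_wall = 151.12 N.
ΣF_x = 0: f_floor = N_wall = 151.12 N.
μ_min = f_floor / N_floor = 151.12 / 841.7 = 0.1795.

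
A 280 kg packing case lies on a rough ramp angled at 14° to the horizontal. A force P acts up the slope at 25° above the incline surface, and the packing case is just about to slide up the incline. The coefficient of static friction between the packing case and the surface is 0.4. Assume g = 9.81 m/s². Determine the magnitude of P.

P ≈ 1610 N

On the verge of sliding up the incline, friction equals μN and acts down the slope.
Perpendicular: N + P sin 25° = W cos 14° = 2665 N.
Along incline: P cos 25° = W sin 14° + μN  with W sin 14° = 664.5 N.
Solving the pair for P and N: P = 1609 N, N = 1985 N (and f = μN = 794 N).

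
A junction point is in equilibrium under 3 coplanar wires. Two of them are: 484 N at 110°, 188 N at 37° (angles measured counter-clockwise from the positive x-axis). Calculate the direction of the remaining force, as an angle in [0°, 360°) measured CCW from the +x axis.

Sum the known components: ΣF_x = -15.39 N, ΣF_y = 568 N.
For equilibrium the remaining force must supply (−ΣF_x, −ΣF_y) = (15.39, -568) N.
Magnitude = √((15.39)² + (-568)²) = 568.2 N; direction = atan2(-568, 15.39) = 271.6°.

θ ≈ 272°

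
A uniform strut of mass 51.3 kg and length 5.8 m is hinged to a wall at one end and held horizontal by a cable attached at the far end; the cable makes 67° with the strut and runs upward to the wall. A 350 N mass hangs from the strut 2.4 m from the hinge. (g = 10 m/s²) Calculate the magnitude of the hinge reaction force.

|H| ≈ 492 N

Take torques about the hinge: T sin 67° · 5.8 = 51.3×10×2.9 + 350×2.4 = 2327.7 N·m.
So T = 2327.7 / (0.9205 × 5.8) = 435.99 N.
ΣF_x = 0: H_x = T cos 67° = 170.35 N.
ΣF_y = 0: H_y = (51.3×10 + 350) − T sin 67° = 863 − 401.33 = 461.67 N.
|H| = √(H_x² + H_y²) = √((170.35)² + (461.67)²) = 492.1 N.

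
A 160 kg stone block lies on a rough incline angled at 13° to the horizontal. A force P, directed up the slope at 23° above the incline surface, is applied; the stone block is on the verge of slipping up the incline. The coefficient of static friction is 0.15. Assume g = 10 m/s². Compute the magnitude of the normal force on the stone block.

N ≈ 1320 N

On the verge of sliding up the incline, friction equals μN and acts down the slope.
Perpendicular: N + P sin 23° = W cos 13° = 1559 N.
Along incline: P cos 23° = W sin 13° + μN  with W sin 13° = 359.9 N.
Solving the pair for P and N: P = 606.4 N, N = 1322 N (and f = μN = 198.3 N).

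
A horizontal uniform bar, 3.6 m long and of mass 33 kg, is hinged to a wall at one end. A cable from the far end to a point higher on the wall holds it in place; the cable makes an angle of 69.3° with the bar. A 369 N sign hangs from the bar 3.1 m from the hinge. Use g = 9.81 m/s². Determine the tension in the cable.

Take torques about the hinge: T sin 69.3° · 3.6 = 33×9.81×1.8 + 369×3.1 = 1726.6 N·m.
So T = 1726.6 / (0.9354 × 3.6) = 512.71 N.

T ≈ 513 N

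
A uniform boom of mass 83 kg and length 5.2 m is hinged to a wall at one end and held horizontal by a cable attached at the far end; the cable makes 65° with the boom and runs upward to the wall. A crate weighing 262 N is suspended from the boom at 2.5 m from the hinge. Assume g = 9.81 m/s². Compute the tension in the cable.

Take torques about the hinge: T sin 65° · 5.2 = 83×9.81×2.6 + 262×2.5 = 2772 N·m.
So T = 2772 / (0.9063 × 5.2) = 588.18 N.

T ≈ 588 N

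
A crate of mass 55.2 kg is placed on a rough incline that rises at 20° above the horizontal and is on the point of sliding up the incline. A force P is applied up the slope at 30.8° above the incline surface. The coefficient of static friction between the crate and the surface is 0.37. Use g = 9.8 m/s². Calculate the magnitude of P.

On the verge of sliding up the incline, friction equals μN and acts down the slope.
Perpendicular: N + P sin 30.8° = W cos 20° = 508.3 N.
Along incline: P cos 30.8° = W sin 20° + μN  with W sin 20° = 185 N.
Solving the pair for P and N: P = 355.9 N, N = 326.1 N (and f = μN = 120.7 N).

P ≈ 356 N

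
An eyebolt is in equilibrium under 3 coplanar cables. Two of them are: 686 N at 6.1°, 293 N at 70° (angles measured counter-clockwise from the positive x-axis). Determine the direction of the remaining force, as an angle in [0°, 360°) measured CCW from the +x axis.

Sum the known components: ΣF_x = 782.3 N, ΣF_y = 348.2 N.
For equilibrium the remaining force must supply (−ΣF_x, −ΣF_y) = (-782.3, -348.2) N.
Magnitude = √((-782.3)² + (-348.2)²) = 856.3 N; direction = atan2(-348.2, -782.3) = 204.0°.

θ ≈ 204°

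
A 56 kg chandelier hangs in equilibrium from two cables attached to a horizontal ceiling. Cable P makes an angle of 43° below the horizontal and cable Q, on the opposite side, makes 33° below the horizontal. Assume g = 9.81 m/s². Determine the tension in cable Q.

T_Q ≈ 414 N

Weight W = 56 × 9.81 = 549.4 N acts straight down.
Horizontal: T_P cos 43° = T_Q cos 33°  →  T_P = 1.147 T_Q.
Vertical: T_P sin 43° + T_Q sin 33° = 549.4.
Substituting the horizontal relation into the vertical equation gives 1.327 T_Q = 549.4, so T_Q = 414.1 N.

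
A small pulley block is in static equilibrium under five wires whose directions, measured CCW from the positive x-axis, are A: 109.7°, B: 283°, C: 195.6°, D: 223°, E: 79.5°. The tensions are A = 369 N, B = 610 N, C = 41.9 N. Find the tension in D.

Resolve: ΣF_x = 369 cos 109.7° + 610 cos 283° + 41.9 cos 195.6° + T_D cos 223° + T_E cos 79.5° = 0.
        ΣF_y = 369 sin 109.7° + 610 sin 283° + 41.9 sin 195.6° + T_D sin 223° + T_E sin 79.5° = 0.
The known terms sum to (-27.52, -258.2) N, so -0.7314 T_D + 0.1822 T_E = 27.52 and -0.6820 T_D + 0.9833 T_E = 258.2.
Solving simultaneously: T_D = 33.62 N, T_E = 285.9 N.

T_D ≈ 33.6 N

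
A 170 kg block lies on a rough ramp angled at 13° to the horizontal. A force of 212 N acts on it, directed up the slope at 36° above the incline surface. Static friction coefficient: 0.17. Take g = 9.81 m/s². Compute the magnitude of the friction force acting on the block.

f ≈ 204 N

Axes along / perpendicular to the incline. W sin 13° = 375.2 N down-slope; W cos 13° = 1625 N into the surface.
Perpendicular: N = W cos 13° − P sin 36° = 1625 − 124.6 = 1500 N.
Along incline: P cos 36° + f = W sin 13° (friction acts up-slope) → f = 375.2 − 171.5 = 203.6 N.
|f| = 203.6 N ≤ μN = 255.1 N, so the block is indeed static.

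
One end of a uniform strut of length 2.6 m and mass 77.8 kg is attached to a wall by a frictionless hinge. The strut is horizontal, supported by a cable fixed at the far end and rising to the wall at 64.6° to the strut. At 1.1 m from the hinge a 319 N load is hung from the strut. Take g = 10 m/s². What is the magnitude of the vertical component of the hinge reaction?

|H_y| ≈ 573 N

Take torques about the hinge: T sin 64.6° · 2.6 = 77.8×10×1.3 + 319×1.1 = 1362.3 N·m.
So T = 1362.3 / (0.9033 × 2.6) = 580.03 N.
ΣF_y = 0: H_y = (77.8×10 + 319) − T sin 64.6° = 1097 − 523.96 = 573.04 N.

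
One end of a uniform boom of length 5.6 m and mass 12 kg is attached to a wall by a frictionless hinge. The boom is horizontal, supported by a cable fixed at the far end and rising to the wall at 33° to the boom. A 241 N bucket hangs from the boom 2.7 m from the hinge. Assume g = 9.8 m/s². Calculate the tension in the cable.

Take torques about the hinge: T sin 33° · 5.6 = 12×9.8×2.8 + 241×2.7 = 979.98 N·m.
So T = 979.98 / (0.5446 × 5.6) = 321.31 N.

T ≈ 321 N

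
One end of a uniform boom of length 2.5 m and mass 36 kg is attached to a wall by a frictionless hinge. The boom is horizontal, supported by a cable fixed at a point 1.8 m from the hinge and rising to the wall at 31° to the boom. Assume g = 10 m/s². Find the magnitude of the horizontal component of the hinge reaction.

H_x ≈ 416 N

Take torques about the hinge: T sin 31° · 1.8 = 36×10×1.25 = 450 N·m.
So T = 450 / (0.5150 × 1.8) = 485.4 N.
ΣF_x = 0: H_x = T cos 31° = 416.07 N.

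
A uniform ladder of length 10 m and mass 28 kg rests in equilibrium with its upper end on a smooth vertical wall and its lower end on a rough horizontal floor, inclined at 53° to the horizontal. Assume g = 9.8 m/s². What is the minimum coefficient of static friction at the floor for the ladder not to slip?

μ_min ≈ 0.377

ΣF_y = 0: N_floor = 28×9.8 = 274.4 N.
Torques about the foot: N_wall · 10 sin 53° = 28×9.8×5 cos 53° → N_wall = 103.39 N.
ΣF_x = 0: f_floor = N_wall = 103.39 N.
μ_min = f_floor / N_floor = 103.39 / 274.4 = 0.3768.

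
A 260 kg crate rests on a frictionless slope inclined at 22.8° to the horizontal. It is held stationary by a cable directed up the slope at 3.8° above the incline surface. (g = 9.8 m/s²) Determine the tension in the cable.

T ≈ 990 N

Take axes along and perpendicular to the incline. Weight components: W sin 22.8° = 987.4 N down-slope, W cos 22.8° = 2349 N into the surface.
Along incline: T cos 3.8° = W sin 22.8° → T = 989.6 N.
Perpendicular: N = W cos 22.8° − T sin 3.8° = 2283 N.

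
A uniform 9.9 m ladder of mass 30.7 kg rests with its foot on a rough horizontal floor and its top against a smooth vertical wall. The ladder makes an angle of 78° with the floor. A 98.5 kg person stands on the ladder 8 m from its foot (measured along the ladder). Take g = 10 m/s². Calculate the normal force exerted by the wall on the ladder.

N_wall ≈ 202 N

Torques about the foot: N_wall · 9.9 sin 78° = 30.7×10×4.95 cos 78° + 98.5×10×8 cos 78° → N_wall = 201.81 N.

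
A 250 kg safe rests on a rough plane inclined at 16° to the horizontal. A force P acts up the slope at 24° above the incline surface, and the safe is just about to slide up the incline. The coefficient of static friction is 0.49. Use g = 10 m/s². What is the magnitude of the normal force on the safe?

N ≈ 1720 N

On the verge of sliding up the incline, friction equals μN and acts down the slope.
Perpendicular: N + P sin 24° = W cos 16° = 2403 N.
Along incline: P cos 24° = W sin 16° + μN  with W sin 16° = 689.1 N.
Solving the pair for P and N: P = 1677 N, N = 1721 N (and f = μN = 843.2 N).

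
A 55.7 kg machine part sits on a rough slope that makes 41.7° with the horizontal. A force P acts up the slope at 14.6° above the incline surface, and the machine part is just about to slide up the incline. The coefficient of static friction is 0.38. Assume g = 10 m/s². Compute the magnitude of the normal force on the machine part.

On the verge of sliding up the incline, friction equals μN and acts down the slope.
Perpendicular: N + P sin 14.6° = W cos 41.7° = 415.9 N.
Along incline: P cos 14.6° = W sin 41.7° + μN  with W sin 41.7° = 370.5 N.
Solving the pair for P and N: P = 497 N, N = 290.6 N (and f = μN = 110.4 N).

N ≈ 291 N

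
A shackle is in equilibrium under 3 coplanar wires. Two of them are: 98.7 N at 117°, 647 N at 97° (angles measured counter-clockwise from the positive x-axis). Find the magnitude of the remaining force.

Sum the known components: ΣF_x = -123.7 N, ΣF_y = 730.1 N.
For equilibrium the remaining force must supply (−ΣF_x, −ΣF_y) = (123.7, -730.1) N.
Magnitude = √((123.7)² + (-730.1)²) = 740.5 N; direction = atan2(-730.1, 123.7) = 279.6°.

F ≈ 741 N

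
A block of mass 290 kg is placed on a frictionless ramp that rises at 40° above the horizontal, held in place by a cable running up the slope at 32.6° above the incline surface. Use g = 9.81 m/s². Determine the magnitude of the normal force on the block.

N ≈ 1010 N

Take axes along and perpendicular to the incline. Weight components: W sin 40° = 1829 N down-slope, W cos 40° = 2179 N into the surface.
Along incline: T cos 32.6° = W sin 40° → T = 2171 N.
Perpendicular: N = W cos 40° − T sin 32.6° = 1010 N.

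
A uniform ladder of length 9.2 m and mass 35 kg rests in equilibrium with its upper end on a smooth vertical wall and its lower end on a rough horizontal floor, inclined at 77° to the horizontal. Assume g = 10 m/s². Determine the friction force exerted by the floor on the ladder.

Torques about the foot: N_wall · 9.2 sin 77° = 35×10×4.6 cos 77° → N_wall = 40.402 N.
ΣF_x = 0: f_floor = N_wall = 40.402 N.

f ≈ 40.4 N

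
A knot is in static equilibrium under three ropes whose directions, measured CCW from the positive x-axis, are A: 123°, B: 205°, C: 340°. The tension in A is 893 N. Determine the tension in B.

Resolve: ΣF_x = 893 cos 123° + T_B cos 205° + T_C cos 340° = 0.
        ΣF_y = 893 sin 123° + T_B sin 205° + T_C sin 340° = 0.
The known terms sum to (-486.4, 748.9) N, so -0.9063 T_B + 0.9397 T_C = 486.4 and -0.4226 T_B − 0.3420 T_C = -748.9.
Solving simultaneously: T_B = 760 N, T_C = 1251 N.

T_B ≈ 760 N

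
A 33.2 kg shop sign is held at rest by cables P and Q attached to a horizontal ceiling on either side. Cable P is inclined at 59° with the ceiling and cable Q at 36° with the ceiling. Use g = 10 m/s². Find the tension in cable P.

T_P ≈ 270 N

Weight W = 33.2 × 10 = 332 N acts straight down.
Horizontal: T_P cos 59° = T_Q cos 36°  →  T_Q = 0.6366 T_P.
Vertical: T_P sin 59° + T_Q sin 36° = 332.
Substituting the horizontal relation into the vertical equation gives 1.231 T_P = 332, so T_P = 269.6 N.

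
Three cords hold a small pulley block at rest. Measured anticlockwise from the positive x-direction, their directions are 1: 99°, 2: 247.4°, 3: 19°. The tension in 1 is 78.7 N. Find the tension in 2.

Resolve: ΣF_x = 78.7 cos 99° + T_2 cos 247.4° + T_3 cos 19° = 0.
        ΣF_y = 78.7 sin 99° + T_2 sin 247.4° + T_3 sin 19° = 0.
The known terms sum to (-12.31, 77.73) N, so -0.3843 T_2 + 0.9455 T_3 = 12.31 and -0.9232 T_2 + 0.3256 T_3 = -77.73.
Solving simultaneously: T_2 = 103.6 N, T_3 = 55.15 N.

T_2 ≈ 104 N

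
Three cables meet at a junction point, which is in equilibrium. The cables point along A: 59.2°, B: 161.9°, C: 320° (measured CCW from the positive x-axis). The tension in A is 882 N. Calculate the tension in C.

T_C ≈ 2310 N

Resolve: ΣF_x = 882 cos 59.2° + T_B cos 161.9° + T_C cos 320° = 0.
        ΣF_y = 882 sin 59.2° + T_B sin 161.9° + T_C sin 320° = 0.
The known terms sum to (451.6, 757.6) N, so -0.9505 T_B + 0.7660 T_C = -451.6 and 0.3107 T_B − 0.6428 T_C = -757.6.
Solving simultaneously: T_B = 2334 N, T_C = 2307 N.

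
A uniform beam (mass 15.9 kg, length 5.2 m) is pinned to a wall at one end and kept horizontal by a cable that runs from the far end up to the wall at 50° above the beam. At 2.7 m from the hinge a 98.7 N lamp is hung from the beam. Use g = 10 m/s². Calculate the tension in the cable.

Take torques about the hinge: T sin 50° · 5.2 = 15.9×10×2.6 + 98.7×2.7 = 679.89 N·m.
So T = 679.89 / (0.7660 × 5.2) = 170.68 N.

T ≈ 171 N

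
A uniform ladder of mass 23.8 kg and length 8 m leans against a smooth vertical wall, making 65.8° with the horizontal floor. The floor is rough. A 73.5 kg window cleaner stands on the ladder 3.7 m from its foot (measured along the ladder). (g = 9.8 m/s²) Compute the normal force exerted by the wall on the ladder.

Torques about the foot: N_wall · 8 sin 65.8° = 23.8×9.8×4 cos 65.8° + 73.5×9.8×3.7 cos 65.8° → N_wall = 202.13 N.

N_wall ≈ 202 N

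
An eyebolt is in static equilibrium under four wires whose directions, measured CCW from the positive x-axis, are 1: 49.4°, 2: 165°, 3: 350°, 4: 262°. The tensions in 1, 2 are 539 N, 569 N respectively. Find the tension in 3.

Resolve: ΣF_x = 539 cos 49.4° + 569 cos 165° + T_3 cos 350° + T_4 cos 262° = 0.
        ΣF_y = 539 sin 49.4° + 569 sin 165° + T_3 sin 350° + T_4 sin 262° = 0.
The known terms sum to (-198.8, 556.5) N, so 0.9848 T_3 − 0.1392 T_4 = 198.8 and -0.1736 T_3 − 0.9903 T_4 = -556.5.
Solving simultaneously: T_3 = 274.5 N, T_4 = 513.8 N.

T_3 ≈ 275 N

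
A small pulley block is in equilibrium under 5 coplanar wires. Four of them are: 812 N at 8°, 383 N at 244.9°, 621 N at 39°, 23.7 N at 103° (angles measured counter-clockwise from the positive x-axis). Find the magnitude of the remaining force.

Sum the known components: ΣF_x = 1119 N, ΣF_y = 180.1 N.
For equilibrium the remaining force must supply (−ΣF_x, −ΣF_y) = (-1119, -180.1) N.
Magnitude = √((-1119)² + (-180.1)²) = 1133 N; direction = atan2(-180.1, -1119) = 189.1°.

F ≈ 1130 N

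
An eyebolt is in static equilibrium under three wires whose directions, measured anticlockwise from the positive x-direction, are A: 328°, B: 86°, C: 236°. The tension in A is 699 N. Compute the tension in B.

T_B ≈ 1400 N

Resolve: ΣF_x = 699 cos 328° + T_B cos 86° + T_C cos 236° = 0.
        ΣF_y = 699 sin 328° + T_B sin 86° + T_C sin 236° = 0.
The known terms sum to (592.8, -370.4) N, so 0.0698 T_B − 0.5592 T_C = -592.8 and 0.9976 T_B − 0.8290 T_C = 370.4.
Solving simultaneously: T_B = 1397 N, T_C = 1234 N.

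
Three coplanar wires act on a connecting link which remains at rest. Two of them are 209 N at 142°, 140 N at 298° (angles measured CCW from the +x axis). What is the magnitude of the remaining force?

Sum the known components: ΣF_x = -98.97 N, ΣF_y = 5.061 N.
For equilibrium the remaining force must supply (−ΣF_x, −ΣF_y) = (98.97, -5.061) N.
Magnitude = √((98.97)² + (-5.061)²) = 99.1 N; direction = atan2(-5.061, 98.97) = 357.1°.

F ≈ 99.1 N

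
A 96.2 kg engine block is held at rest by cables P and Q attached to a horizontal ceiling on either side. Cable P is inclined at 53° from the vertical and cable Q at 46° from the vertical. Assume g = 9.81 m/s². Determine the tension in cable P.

T_P ≈ 687 N

Angles from the horizontal: cable P is 90° − 53° = 37°, cable Q is 90° − 46° = 44°.
Weight W = 96.2 × 9.81 = 943.7 N acts straight down.
Horizontal: T_P cos 37° = T_Q cos 44°  →  T_Q = 1.11 T_P.
Vertical: T_P sin 37° + T_Q sin 44° = 943.7.
Substituting the horizontal relation into the vertical equation gives 1.373 T_P = 943.7, so T_P = 687.3 N.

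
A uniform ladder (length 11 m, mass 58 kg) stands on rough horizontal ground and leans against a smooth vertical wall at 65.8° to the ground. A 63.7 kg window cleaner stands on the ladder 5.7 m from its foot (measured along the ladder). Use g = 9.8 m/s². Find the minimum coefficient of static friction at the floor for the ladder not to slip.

μ_min ≈ 0.229

ΣF_y = 0: N_floor = 58×9.8 + 63.7×9.8 = 1192.7 N.
Torques about the foot: N_wall · 11 sin 65.8° = 58×9.8×5.5 cos 65.8° + 63.7×9.8×5.7 cos 65.8° → N_wall = 273.1 N.
ΣF_x = 0: f_floor = N_wall = 273.1 N.
μ_min = f_floor / N_floor = 273.1 / 1192.7 = 0.229.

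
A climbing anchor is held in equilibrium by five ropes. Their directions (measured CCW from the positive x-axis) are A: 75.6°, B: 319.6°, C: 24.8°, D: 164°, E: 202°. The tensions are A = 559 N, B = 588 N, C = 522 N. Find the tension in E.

T_E ≈ 1070 N

Resolve: ΣF_x = 559 cos 75.6° + 588 cos 319.6° + 522 cos 24.8° + T_D cos 164° + T_E cos 202° = 0.
        ΣF_y = 559 sin 75.6° + 588 sin 319.6° + 522 sin 24.8° + T_D sin 164° + T_E sin 202° = 0.
The known terms sum to (1061, 379.3) N, so -0.9613 T_D − 0.9272 T_E = -1061 and 0.2756 T_D − 0.3746 T_E = -379.3.
Solving simultaneously: T_D = 74.15 N, T_E = 1067 N.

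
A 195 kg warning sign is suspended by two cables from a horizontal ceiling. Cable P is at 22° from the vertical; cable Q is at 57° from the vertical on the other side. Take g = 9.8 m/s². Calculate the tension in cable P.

T_P ≈ 1630 N

Angles from the horizontal: cable P is 90° − 22° = 68°, cable Q is 90° − 57° = 33°.
Weight W = 195 × 9.8 = 1911 N acts straight down.
Horizontal: T_P cos 68° = T_Q cos 33°  →  T_Q = 0.4467 T_P.
Vertical: T_P sin 68° + T_Q sin 33° = 1911.
Substituting the horizontal relation into the vertical equation gives 1.17 T_P = 1911, so T_P = 1633 N.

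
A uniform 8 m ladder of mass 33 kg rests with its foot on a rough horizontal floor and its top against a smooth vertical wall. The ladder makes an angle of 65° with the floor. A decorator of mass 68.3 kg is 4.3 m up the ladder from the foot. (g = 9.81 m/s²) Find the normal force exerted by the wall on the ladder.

Torques about the foot: N_wall · 8 sin 65° = 33×9.81×4 cos 65° + 68.3×9.81×4.3 cos 65° → N_wall = 243.41 N.

N_wall ≈ 243 N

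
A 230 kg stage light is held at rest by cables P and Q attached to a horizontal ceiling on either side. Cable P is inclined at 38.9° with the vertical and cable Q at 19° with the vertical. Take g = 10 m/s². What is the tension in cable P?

T_P ≈ 884 N

Angles from the horizontal: cable P is 90° − 38.9° = 51.1°, cable Q is 90° − 19° = 71°.
Weight W = 230 × 10 = 2300 N acts straight down.
Horizontal: T_P cos 51.1° = T_Q cos 71°  →  T_Q = 1.929 T_P.
Vertical: T_P sin 51.1° + T_Q sin 71° = 2300.
Substituting the horizontal relation into the vertical equation gives 2.602 T_P = 2300, so T_P = 883.9 N.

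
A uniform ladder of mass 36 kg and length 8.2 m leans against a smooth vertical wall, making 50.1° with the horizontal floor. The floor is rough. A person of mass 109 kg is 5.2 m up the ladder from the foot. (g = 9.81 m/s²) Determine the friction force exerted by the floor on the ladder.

Torques about the foot: N_wall · 8.2 sin 50.1° = 36×9.81×4.1 cos 50.1° + 109×9.81×5.2 cos 50.1° → N_wall = 714.61 N.
ΣF_x = 0: f_floor = N_wall = 714.61 N.

f ≈ 715 N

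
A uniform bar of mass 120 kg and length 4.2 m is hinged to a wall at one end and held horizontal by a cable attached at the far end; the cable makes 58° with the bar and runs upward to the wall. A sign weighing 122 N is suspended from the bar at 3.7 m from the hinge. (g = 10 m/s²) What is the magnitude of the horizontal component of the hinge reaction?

H_x ≈ 442 N

Take torques about the hinge: T sin 58° · 4.2 = 120×10×2.1 + 122×3.7 = 2971.4 N·m.
So T = 2971.4 / (0.8480 × 4.2) = 834.24 N.
ΣF_x = 0: H_x = T cos 58° = 442.08 N.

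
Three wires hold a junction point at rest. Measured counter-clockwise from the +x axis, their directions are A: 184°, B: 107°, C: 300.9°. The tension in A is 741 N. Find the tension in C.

Resolve: ΣF_x = 741 cos 184° + T_B cos 107° + T_C cos 300.9° = 0.
        ΣF_y = 741 sin 184° + T_B sin 107° + T_C sin 300.9° = 0.
The known terms sum to (-739.2, -51.69) N, so -0.2924 T_B + 0.5135 T_C = 739.2 and 0.9563 T_B − 0.8581 T_C = 51.69.
Solving simultaneously: T_B = 2751 N, T_C = 3006 N.

T_C ≈ 3010 N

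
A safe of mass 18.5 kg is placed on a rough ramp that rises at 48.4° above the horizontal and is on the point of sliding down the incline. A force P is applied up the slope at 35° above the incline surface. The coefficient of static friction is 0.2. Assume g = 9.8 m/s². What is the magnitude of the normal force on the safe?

N ≈ 29.6 N

On the verge of sliding down the incline, friction equals μN and acts up the slope.
Perpendicular: N + P sin 35° = W cos 48.4° = 120.4 N.
Along incline: P cos 35° + μN = W sin 48.4° with W sin 48.4° = 135.6 N.
Solving the pair for P and N: P = 158.3 N, N = 29.58 N (and f = μN = 5.916 N).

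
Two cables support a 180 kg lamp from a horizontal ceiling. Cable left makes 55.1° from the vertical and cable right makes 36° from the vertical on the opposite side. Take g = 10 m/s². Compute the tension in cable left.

T_left ≈ 1060 N

Angles from the horizontal: cable left is 90° − 55.1° = 34.9°, cable right is 90° − 36° = 54°.
Weight W = 180 × 10 = 1800 N acts straight down.
Horizontal: T_left cos 34.9° = T_right cos 54°  →  T_right = 1.395 T_left.
Vertical: T_left sin 34.9° + T_right sin 54° = 1800.
Substituting the horizontal relation into the vertical equation gives 1.701 T_left = 1800, so T_left = 1058 N.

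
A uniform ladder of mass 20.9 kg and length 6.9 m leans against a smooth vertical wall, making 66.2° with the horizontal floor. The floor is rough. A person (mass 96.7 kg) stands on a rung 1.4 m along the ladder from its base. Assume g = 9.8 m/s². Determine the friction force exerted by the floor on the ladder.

Torques about the foot: N_wall · 6.9 sin 66.2° = 20.9×9.8×3.45 cos 66.2° + 96.7×9.8×1.4 cos 66.2° → N_wall = 129.97 N.
ΣF_x = 0: f_floor = N_wall = 129.97 N.

f ≈ 130 N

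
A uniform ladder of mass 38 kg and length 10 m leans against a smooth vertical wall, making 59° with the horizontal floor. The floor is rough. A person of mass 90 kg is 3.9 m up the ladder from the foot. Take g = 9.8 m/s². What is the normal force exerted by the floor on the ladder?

ΣF_y = 0: N_floor = 38×9.8 + 90×9.8 = 1254.4 N.

N_floor ≈ 1250 N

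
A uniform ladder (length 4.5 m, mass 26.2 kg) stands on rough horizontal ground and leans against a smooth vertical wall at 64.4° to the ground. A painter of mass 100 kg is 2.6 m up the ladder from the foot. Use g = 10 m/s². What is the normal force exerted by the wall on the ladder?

Torques about the foot: N_wall · 4.5 sin 64.4° = 26.2×10×2.25 cos 64.4° + 100×10×2.6 cos 64.4° → N_wall = 339.59 N.

N_wall ≈ 340 N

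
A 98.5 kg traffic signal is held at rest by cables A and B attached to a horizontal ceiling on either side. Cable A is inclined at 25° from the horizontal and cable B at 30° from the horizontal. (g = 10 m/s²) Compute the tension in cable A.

T_A ≈ 1040 N

Weight W = 98.5 × 10 = 985 N acts straight down.
Horizontal: T_A cos 25° = T_B cos 30°  →  T_B = 1.047 T_A.
Vertical: T_A sin 25° + T_B sin 30° = 985.
Substituting the horizontal relation into the vertical equation gives 0.9459 T_A = 985, so T_A = 1041 N.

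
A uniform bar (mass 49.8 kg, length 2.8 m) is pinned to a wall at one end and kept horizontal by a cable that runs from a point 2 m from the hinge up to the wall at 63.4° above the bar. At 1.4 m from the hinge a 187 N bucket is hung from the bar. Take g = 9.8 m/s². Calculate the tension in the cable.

T ≈ 528 N

Take torques about the hinge: T sin 63.4° · 2 = 49.8×9.8×1.4 + 187×1.4 = 945.06 N·m.
So T = 945.06 / (0.8942 × 2) = 528.46 N.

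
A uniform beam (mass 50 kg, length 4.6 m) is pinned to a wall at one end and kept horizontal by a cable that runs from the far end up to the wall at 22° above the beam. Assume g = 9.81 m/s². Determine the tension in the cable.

T ≈ 655 N

Take torques about the hinge: T sin 22° · 4.6 = 50×9.81×2.3 = 1128.1 N·m.
So T = 1128.1 / (0.3746 × 4.6) = 654.69 N.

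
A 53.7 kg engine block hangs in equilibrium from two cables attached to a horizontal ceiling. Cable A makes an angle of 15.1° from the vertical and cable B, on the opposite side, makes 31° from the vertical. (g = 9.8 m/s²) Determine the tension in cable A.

Angles from the horizontal: cable A is 90° − 15.1° = 74.9°, cable B is 90° − 31° = 59°.
Weight W = 53.7 × 9.8 = 526.3 N acts straight down.
Horizontal: T_A cos 74.9° = T_B cos 59°  →  T_B = 0.5058 T_A.
Vertical: T_A sin 74.9° + T_B sin 59° = 526.3.
Substituting the horizontal relation into the vertical equation gives 1.399 T_A = 526.3, so T_A = 376.2 N.

T_A ≈ 376 N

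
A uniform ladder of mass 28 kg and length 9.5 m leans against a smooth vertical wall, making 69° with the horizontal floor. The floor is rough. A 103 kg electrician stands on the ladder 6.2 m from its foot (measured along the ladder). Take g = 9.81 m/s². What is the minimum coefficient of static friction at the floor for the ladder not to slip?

ΣF_y = 0: N_floor = 28×9.81 + 103×9.81 = 1285.1 N.
Torques about the foot: N_wall · 9.5 sin 69° = 28×9.81×4.75 cos 69° + 103×9.81×6.2 cos 69° → N_wall = 305.85 N.
ΣF_x = 0: f_floor = N_wall = 305.85 N.
μ_min = f_floor / N_floor = 305.85 / 1285.1 = 0.238.

μ_min ≈ 0.238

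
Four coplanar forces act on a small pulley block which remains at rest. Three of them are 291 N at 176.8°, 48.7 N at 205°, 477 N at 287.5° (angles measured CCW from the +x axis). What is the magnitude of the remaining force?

Sum the known components: ΣF_x = -191.2 N, ΣF_y = -459.3 N.
For equilibrium the remaining force must supply (−ΣF_x, −ΣF_y) = (191.2, 459.3) N.
Magnitude = √((191.2)² + (459.3)²) = 497.5 N; direction = atan2(459.3, 191.2) = 67.4°.

F ≈ 497 N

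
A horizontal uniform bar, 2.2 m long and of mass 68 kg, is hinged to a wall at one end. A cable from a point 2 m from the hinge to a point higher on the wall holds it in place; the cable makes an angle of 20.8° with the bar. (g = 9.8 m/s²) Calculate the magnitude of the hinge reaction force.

Take torques about the hinge: T sin 20.8° · 2 = 68×9.8×1.1 = 733.04 N·m.
So T = 733.04 / (0.3551 × 2) = 1032.1 N.
ΣF_x = 0: H_x = T cos 20.8° = 964.87 N.
ΣF_y = 0: H_y = (68×9.8) − T sin 20.8° = 666.4 − 366.52 = 299.88 N.
|H| = √(H_x² + H_y²) = √((964.87)² + (299.88)²) = 1010.4 N.

|H| ≈ 1010 N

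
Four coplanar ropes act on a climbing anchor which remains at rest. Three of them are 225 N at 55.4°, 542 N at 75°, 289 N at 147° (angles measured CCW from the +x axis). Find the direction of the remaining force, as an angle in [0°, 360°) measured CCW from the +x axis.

θ ≈ 268°

Sum the known components: ΣF_x = 25.67 N, ΣF_y = 866.1 N.
For equilibrium the remaining force must supply (−ΣF_x, −ΣF_y) = (-25.67, -866.1) N.
Magnitude = √((-25.67)² + (-866.1)²) = 866.5 N; direction = atan2(-866.1, -25.67) = 268.3°.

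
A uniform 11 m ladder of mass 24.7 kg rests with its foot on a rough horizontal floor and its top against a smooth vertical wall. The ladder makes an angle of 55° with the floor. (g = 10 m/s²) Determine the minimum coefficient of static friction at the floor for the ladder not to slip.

ΣF_y = 0: N_floor = 24.7×10 = 247 N.
Torques about the foot: N_wall · 11 sin 55° = 24.7×10×5.5 cos 55° → N_wall = 86.476 N.
ΣF_x = 0: f_floor = N_wall = 86.476 N.
μ_min = f_floor / N_floor = 86.476 / 247 = 0.3501.

μ_min ≈ 0.350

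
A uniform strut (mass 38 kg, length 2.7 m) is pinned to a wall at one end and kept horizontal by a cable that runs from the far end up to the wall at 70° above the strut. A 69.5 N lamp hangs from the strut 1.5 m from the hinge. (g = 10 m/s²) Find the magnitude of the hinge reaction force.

|H| ≈ 236 N

Take torques about the hinge: T sin 70° · 2.7 = 38×10×1.35 + 69.5×1.5 = 617.25 N·m.
So T = 617.25 / (0.9397 × 2.7) = 243.28 N.
ΣF_x = 0: H_x = T cos 70° = 83.208 N.
ΣF_y = 0: H_y = (38×10 + 69.5) − T sin 70° = 449.5 − 228.61 = 220.89 N.
|H| = √(H_x² + H_y²) = √((83.208)² + (220.89)²) = 236.04 N.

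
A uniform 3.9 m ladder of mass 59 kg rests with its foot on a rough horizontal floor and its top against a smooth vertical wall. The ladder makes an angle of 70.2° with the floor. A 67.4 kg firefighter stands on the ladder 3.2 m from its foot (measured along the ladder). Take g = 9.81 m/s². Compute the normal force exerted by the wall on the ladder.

Torques about the foot: N_wall · 3.9 sin 70.2° = 59×9.81×1.95 cos 70.2° + 67.4×9.81×3.2 cos 70.2° → N_wall = 299.51 N.

N_wall ≈ 300 N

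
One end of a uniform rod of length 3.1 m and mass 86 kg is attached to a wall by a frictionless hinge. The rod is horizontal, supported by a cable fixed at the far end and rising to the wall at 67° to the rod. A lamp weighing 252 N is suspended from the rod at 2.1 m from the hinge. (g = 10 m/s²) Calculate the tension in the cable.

Take torques about the hinge: T sin 67° · 3.1 = 86×10×1.55 + 252×2.1 = 1862.2 N·m.
So T = 1862.2 / (0.9205 × 3.1) = 652.59 N.

T ≈ 653 N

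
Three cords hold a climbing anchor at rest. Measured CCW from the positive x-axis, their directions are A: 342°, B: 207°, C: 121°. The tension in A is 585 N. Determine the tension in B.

T_B ≈ 385 N

Resolve: ΣF_x = 585 cos 342° + T_B cos 207° + T_C cos 121° = 0.
        ΣF_y = 585 sin 342° + T_B sin 207° + T_C sin 121° = 0.
The known terms sum to (556.4, -180.8) N, so -0.8910 T_B − 0.5150 T_C = -556.4 and -0.4540 T_B + 0.8572 T_C = 180.8.
Solving simultaneously: T_B = 384.7 N, T_C = 414.7 N.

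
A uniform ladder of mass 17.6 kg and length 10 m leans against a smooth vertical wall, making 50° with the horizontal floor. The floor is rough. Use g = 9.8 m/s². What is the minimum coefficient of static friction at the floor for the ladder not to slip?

μ_min ≈ 0.420

ΣF_y = 0: N_floor = 17.6×9.8 = 172.48 N.
Torques about the foot: N_wall · 10 sin 50° = 17.6×9.8×5 cos 50° → N_wall = 72.364 N.
ΣF_x = 0: f_floor = N_wall = 72.364 N.
μ_min = f_floor / N_floor = 72.364 / 172.48 = 0.4195.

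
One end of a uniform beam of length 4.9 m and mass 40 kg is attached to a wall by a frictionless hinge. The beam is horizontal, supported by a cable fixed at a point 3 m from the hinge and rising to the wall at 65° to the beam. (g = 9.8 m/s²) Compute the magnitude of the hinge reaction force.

|H| ≈ 166 N

Take torques about the hinge: T sin 65° · 3 = 40×9.8×2.45 = 960.4 N·m.
So T = 960.4 / (0.9063 × 3) = 353.23 N.
ΣF_x = 0: H_x = T cos 65° = 149.28 N.
ΣF_y = 0: H_y = (40×9.8) − T sin 65° = 392 − 320.13 = 71.867 N.
|H| = √(H_x² + H_y²) = √((149.28)² + (71.867)²) = 165.68 N.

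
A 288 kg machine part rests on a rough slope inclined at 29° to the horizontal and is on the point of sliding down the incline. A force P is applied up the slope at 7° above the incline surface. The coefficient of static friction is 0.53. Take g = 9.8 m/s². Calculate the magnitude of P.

On the verge of sliding down the incline, friction equals μN and acts up the slope.
Perpendicular: N + P sin 7° = W cos 29° = 2469 N.
Along incline: P cos 7° + μN = W sin 29° with W sin 29° = 1368 N.
Solving the pair for P and N: P = 64.67 N, N = 2461 N (and f = μN = 1304 N).

P ≈ 64.7 N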